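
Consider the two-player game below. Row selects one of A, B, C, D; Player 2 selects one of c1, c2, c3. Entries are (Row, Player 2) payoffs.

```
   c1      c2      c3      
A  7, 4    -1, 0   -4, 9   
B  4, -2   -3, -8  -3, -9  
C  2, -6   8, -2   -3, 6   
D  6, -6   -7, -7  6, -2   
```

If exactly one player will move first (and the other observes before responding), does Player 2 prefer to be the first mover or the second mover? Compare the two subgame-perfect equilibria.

first

If Row leads: Player 2's best replies are A→c3, B→c1, C→c3, D→c3; Row's induced payoffs -4, 4, -3, 6; outcome (D, c3), payoffs (6, -2).
If Player 2 leads: Row's best replies are c1→A, c2→C, c3→D; Player 2's induced payoffs 4, -2, -2; outcome (A, c1), payoffs (7, 4).
Player 2 gets 4 moving first and -2 moving second, so Player 2 prefers to move first.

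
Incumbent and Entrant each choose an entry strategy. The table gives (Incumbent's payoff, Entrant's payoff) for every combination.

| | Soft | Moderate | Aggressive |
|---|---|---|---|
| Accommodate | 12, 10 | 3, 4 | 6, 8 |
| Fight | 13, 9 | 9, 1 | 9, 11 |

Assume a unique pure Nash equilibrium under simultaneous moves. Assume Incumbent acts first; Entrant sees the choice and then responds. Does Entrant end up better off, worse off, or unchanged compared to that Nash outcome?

worse off

Solve by backward induction (Incumbent leads).
- Accommodate → Entrant plays Soft (best of 10, 4, 8); Incumbent gets 12.
- Fight → Entrant plays Aggressive (best of 9, 1, 11); Incumbent gets 9.
Incumbent's induced payoffs are 12, 9, so Incumbent commits to Accommodate. Subgame-perfect outcome: (Accommodate, Soft) with payoffs (12, 10).
Now find the simultaneous Nash equilibrium.
Incumbent's best replies: Soft→Fight; Moderate→Fight; Aggressive→Fight.
Entrant's best replies: Accommodate→Soft; Fight→Aggressive.
Only (Fight, Aggressive) has each player best-responding; Nash payoffs (9, 11).
Entrant earns 10 sequentially versus 11 at the Nash outcome: worse off.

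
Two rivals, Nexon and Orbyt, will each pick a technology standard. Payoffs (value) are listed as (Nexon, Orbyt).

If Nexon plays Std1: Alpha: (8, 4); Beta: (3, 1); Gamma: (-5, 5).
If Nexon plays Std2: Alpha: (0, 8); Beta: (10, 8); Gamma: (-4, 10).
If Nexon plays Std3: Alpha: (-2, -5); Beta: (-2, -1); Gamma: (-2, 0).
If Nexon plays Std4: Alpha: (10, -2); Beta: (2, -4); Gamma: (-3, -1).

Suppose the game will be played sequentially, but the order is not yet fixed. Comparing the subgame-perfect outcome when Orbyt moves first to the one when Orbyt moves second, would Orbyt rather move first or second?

If Nexon leads: Orbyt's best replies are Std1→Gamma, Std2→Gamma, Std3→Gamma, Std4→Gamma; Nexon's induced payoffs -5, -4, -2, -3; outcome (Std3, Gamma), payoffs (-2, 0).
If Orbyt leads: Nexon's best replies are Alpha→Std4, Beta→Std2, Gamma→Std3; Orbyt's induced payoffs -2, 8, 0; outcome (Std2, Beta), payoffs (10, 8).
Orbyt gets 8 moving first and 0 moving second, so Orbyt prefers to move first.

first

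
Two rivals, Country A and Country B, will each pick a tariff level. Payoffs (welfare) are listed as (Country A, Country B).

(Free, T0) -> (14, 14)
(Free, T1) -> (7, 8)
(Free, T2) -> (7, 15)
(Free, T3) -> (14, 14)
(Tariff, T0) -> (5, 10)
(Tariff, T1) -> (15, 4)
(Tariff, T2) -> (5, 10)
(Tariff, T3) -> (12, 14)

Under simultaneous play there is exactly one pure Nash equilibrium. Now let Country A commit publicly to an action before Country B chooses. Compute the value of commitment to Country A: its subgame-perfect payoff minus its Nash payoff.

5

Country B best-responds to each possible Country A move:
- Free → Country B plays T2 (best of 14, 8, 15, 14); Country A gets 7.
- Tariff → Country B plays T3 (best of 10, 4, 10, 14); Country A gets 12.
Maximizing over 7, 12, Country A chooses Tariff. Subgame-perfect outcome: (Tariff, T3) with payoffs (12, 14).
For the simultaneous game, intersect best replies.
Country A's best replies: T0→Free; T1→Tariff; T2→Free; T3→Free.
Country B's best replies: Free→T2; Tariff→T3.
Only (Free, T2) has each player best-responding; Nash payoffs (7, 15).
Country A's commitment gain: 12 − 7 = 5.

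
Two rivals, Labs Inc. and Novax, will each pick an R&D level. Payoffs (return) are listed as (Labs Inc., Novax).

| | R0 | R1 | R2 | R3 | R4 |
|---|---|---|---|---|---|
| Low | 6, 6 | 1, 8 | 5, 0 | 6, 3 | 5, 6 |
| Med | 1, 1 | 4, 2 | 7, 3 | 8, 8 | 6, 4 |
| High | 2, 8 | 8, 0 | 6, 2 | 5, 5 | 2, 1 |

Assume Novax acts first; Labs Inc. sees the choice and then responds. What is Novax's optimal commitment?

R3

Backward induction with Novax moving first.
- R0: Labs Inc. compares 6, 1, 2 and picks Low; Novax would get 6.
- R1: Labs Inc. compares 1, 4, 8 and picks High; Novax would get 0.
- R2: Labs Inc. compares 5, 7, 6 and picks Med; Novax would get 3.
- R3: Labs Inc. compares 6, 8, 5 and picks Med; Novax would get 8.
- R4: Labs Inc. compares 5, 6, 2 and picks Med; Novax would get 4.
Among 6, 0, 3, 8, 4, the best is 8 at R3. Subgame-perfect outcome: (Med, R3) with payoffs (8, 8).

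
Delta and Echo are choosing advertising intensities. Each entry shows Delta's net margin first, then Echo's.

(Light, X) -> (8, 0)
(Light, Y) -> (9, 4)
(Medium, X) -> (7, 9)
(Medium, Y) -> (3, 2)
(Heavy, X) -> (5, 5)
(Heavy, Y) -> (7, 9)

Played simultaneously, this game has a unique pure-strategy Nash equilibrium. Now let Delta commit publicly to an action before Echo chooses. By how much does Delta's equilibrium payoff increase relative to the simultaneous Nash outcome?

0

Work backward from Echo's decision.
- Light → Echo plays Y (best of 0, 4); Delta gets 9.
- Medium → Echo plays X (best of 9, 2); Delta gets 7.
- Heavy → Echo plays Y (best of 5, 9); Delta gets 7.
Maximizing over 9, 7, 7, Delta chooses Light. Subgame-perfect outcome: (Light, Y) with payoffs (9, 4).
Now find the simultaneous Nash equilibrium.
Delta's best replies: X→Light; Y→Light.
Echo's best replies: Light→Y; Medium→X; Heavy→Y.
Only (Light, Y) has each player best-responding; Nash payoffs (9, 4).
Delta's commitment gain: 9 − 9 = 0.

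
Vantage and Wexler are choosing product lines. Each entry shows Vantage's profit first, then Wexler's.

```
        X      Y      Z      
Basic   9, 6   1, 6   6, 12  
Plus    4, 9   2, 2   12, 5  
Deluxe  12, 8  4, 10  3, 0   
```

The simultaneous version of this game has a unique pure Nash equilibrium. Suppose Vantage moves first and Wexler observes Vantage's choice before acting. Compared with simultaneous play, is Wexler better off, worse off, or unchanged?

Backward induction with Vantage moving first.
- Basic: Wexler compares 6, 6, 12 and picks Z; Vantage would get 6.
- Plus: Wexler compares 9, 2, 5 and picks X; Vantage would get 4.
- Deluxe: Wexler compares 8, 10, 0 and picks Y; Vantage would get 4.
Among 6, 4, 4, the best is 6 at Basic. Subgame-perfect outcome: (Basic, Z) with payoffs (6, 12).
For the simultaneous game, intersect best replies.
Vantage's best replies: X→Deluxe; Y→Deluxe; Z→Plus.
Wexler's best replies: Basic→Z; Plus→X; Deluxe→Y.
Only (Deluxe, Y) has each player best-responding; Nash payoffs (4, 10).
Wexler earns 12 sequentially versus 10 at the Nash outcome: better off.

better off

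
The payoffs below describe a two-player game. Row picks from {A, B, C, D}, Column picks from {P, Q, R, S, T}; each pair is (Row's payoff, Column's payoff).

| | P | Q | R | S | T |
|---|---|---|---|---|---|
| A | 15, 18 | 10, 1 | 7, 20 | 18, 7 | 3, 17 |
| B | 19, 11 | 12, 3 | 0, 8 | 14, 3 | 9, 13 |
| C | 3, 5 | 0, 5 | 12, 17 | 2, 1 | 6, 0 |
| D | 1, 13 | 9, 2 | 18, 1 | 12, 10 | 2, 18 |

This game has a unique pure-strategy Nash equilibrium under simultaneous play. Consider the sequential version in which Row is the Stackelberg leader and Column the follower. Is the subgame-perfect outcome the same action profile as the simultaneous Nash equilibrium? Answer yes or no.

no

Solve by backward induction (Row leads).
- A: Column compares 18, 1, 20, 7, 17 and picks R; Row would get 7.
- B: Column compares 11, 3, 8, 3, 13 and picks T; Row would get 9.
- C: Column compares 5, 5, 17, 1, 0 and picks R; Row would get 12.
- D: Column compares 13, 2, 1, 10, 18 and picks T; Row would get 2.
Row's induced payoffs are 7, 9, 12, 2, so Row commits to C. Subgame-perfect outcome: (C, R) with payoffs (12, 17).
Under simultaneous play:
Row's best replies: P→B; Q→B; R→D; S→A; T→B.
Column's best replies: A→R; B→T; C→R; D→T.
Only (B, T) has each player best-responding; Nash payoffs (9, 13).
Sequential outcome (C, R) differs from the Nash profile (B, T).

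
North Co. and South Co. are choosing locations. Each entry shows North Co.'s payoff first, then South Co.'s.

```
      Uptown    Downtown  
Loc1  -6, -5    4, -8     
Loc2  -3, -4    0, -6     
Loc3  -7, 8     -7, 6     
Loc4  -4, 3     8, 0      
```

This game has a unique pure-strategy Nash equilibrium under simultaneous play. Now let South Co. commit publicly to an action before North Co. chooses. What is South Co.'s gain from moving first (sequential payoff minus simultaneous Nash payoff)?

Work backward from North Co.'s decision.
- Uptown: North Co. compares -6, -3, -7, -4 and picks Loc2; South Co. would get -4.
- Downtown: North Co. compares 4, 0, -7, 8 and picks Loc4; South Co. would get 0.
Among -4, 0, the best is 0 at Downtown. Subgame-perfect outcome: (Loc4, Downtown) with payoffs (8, 0).
Now find the simultaneous Nash equilibrium.
North Co.'s best replies: Uptown→Loc2; Downtown→Loc4.
South Co.'s best replies: Loc1→Uptown; Loc2→Uptown; Loc3→Uptown; Loc4→Uptown.
Only (Loc2, Uptown) has each player best-responding; Nash payoffs (-3, -4).
South Co.'s commitment gain: 0 − -4 = 4.

4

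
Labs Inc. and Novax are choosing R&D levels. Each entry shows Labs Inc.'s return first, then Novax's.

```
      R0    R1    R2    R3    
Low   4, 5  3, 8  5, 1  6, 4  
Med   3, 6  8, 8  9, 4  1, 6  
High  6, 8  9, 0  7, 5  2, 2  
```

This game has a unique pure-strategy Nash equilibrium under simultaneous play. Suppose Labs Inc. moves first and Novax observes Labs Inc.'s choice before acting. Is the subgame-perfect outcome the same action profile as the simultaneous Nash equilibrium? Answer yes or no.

no

Work backward from Novax's decision.
- Low: BR = R1, leader payoff 3.
- Med: BR = R1, leader payoff 8.
- High: BR = R0, leader payoff 6.
Among 3, 8, 6, the best is 8 at Med. Subgame-perfect outcome: (Med, R1) with payoffs (8, 8).
For the simultaneous game, intersect best replies.
Labs Inc.'s best replies: R0→High; R1→High; R2→Med; R3→Low.
Novax's best replies: Low→R1; Med→R1; High→R0.
Only (High, R0) has each player best-responding; Nash payoffs (6, 8).
Sequential outcome (Med, R1) differs from the Nash profile (High, R0).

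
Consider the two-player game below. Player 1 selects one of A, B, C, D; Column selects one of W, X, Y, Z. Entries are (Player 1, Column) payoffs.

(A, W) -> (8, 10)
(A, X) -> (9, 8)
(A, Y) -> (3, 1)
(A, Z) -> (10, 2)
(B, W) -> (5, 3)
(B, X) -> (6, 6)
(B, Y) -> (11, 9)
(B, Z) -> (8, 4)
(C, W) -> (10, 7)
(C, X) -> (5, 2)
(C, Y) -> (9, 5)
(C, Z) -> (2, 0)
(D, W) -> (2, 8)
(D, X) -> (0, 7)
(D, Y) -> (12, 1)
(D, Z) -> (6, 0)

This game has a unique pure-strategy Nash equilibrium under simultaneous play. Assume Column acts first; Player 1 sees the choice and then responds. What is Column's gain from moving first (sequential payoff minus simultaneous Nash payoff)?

Backward induction with Column moving first.
- W: Player 1 compares 8, 5, 10, 2 and picks C; Column would get 7.
- X: Player 1 compares 9, 6, 5, 0 and picks A; Column would get 8.
- Y: Player 1 compares 3, 11, 9, 12 and picks D; Column would get 1.
- Z: Player 1 compares 10, 8, 2, 6 and picks A; Column would get 2.
Maximizing over 7, 8, 1, 2, Column chooses X. Subgame-perfect outcome: (A, X) with payoffs (9, 8).
Under simultaneous play:
Player 1's best replies: W→C; X→A; Y→D; Z→A.
Column's best replies: A→W; B→Y; C→W; D→W.
Only (C, W) has each player best-responding; Nash payoffs (10, 7).
Column's commitment gain: 8 − 7 = 1.

1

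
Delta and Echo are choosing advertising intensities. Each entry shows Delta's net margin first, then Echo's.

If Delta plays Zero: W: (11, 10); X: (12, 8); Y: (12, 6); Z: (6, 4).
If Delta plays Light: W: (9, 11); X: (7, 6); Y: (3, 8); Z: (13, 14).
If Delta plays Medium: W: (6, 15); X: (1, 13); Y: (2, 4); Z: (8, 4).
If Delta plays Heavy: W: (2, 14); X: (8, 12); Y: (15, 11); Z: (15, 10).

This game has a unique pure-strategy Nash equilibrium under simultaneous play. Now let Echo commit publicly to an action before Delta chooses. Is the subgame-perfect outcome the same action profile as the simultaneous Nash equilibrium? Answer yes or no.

no

Work backward from Delta's decision.
- W → Delta plays Zero (best of 11, 9, 6, 2); Echo gets 10.
- X → Delta plays Zero (best of 12, 7, 1, 8); Echo gets 8.
- Y → Delta plays Heavy (best of 12, 3, 2, 15); Echo gets 11.
- Z → Delta plays Heavy (best of 6, 13, 8, 15); Echo gets 10.
Among 10, 8, 11, 10, the best is 11 at Y. Subgame-perfect outcome: (Heavy, Y) with payoffs (15, 11).
For the simultaneous game, intersect best replies.
Delta's best replies: W→Zero; X→Zero; Y→Heavy; Z→Heavy.
Echo's best replies: Zero→W; Light→Z; Medium→W; Heavy→W.
The unique mutual best reply is (Zero, W), giving (11, 10).
Sequential outcome (Heavy, Y) differs from the Nash profile (Zero, W).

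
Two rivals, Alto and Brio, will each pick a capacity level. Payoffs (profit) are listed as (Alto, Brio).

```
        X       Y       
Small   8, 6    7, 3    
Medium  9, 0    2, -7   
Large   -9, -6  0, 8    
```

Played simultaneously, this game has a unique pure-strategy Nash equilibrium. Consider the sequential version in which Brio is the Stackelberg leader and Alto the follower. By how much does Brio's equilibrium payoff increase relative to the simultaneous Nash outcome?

Alto best-responds to each possible Brio move:
- X: BR = Medium, leader payoff 0.
- Y: BR = Small, leader payoff 3.
Brio's induced payoffs are 0, 3, so Brio commits to Y. Subgame-perfect outcome: (Small, Y) with payoffs (7, 3).
Under simultaneous play:
Alto's best replies: X→Medium; Y→Small.
Brio's best replies: Small→X; Medium→X; Large→Y.
Only (Medium, X) has each player best-responding; Nash payoffs (9, 0).
Brio's commitment gain: 3 − 0 = 3.

3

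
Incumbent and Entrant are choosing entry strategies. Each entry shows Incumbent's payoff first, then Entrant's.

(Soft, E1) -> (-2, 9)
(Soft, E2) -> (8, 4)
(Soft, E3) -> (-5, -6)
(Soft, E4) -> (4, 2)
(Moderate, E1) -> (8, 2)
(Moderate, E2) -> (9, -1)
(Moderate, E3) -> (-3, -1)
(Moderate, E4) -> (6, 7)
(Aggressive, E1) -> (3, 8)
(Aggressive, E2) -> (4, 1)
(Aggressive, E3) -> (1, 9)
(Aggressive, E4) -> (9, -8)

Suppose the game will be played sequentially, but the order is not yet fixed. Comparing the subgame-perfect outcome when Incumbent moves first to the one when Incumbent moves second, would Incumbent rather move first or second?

first

If Incumbent leads: Entrant's best replies are Soft→E1, Moderate→E4, Aggressive→E3; Incumbent's induced payoffs -2, 6, 1; outcome (Moderate, E4), payoffs (6, 7).
If Entrant leads: Incumbent's best replies are E1→Moderate, E2→Moderate, E3→Aggressive, E4→Aggressive; Entrant's induced payoffs 2, -1, 9, -8; outcome (Aggressive, E3), payoffs (1, 9).
Incumbent gets 6 moving first and 1 moving second, so Incumbent prefers to move first.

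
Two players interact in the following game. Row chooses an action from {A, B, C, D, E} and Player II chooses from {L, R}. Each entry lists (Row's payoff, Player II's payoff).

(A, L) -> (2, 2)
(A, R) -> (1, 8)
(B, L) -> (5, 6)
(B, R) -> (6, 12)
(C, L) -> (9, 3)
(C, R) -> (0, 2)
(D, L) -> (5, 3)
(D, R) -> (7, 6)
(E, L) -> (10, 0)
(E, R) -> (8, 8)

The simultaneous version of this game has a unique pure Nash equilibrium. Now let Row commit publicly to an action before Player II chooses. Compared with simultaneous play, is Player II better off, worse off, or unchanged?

worse off

Solve by backward induction (Row leads).
- A → Player II plays R (best of 2, 8); Row gets 1.
- B → Player II plays R (best of 6, 12); Row gets 6.
- C → Player II plays L (best of 3, 2); Row gets 9.
- D → Player II plays R (best of 3, 6); Row gets 7.
- E → Player II plays R (best of 0, 8); Row gets 8.
Maximizing over 1, 6, 9, 7, 8, Row chooses C. Subgame-perfect outcome: (C, L) with payoffs (9, 3).
Under simultaneous play:
Row's best replies: L→E; R→E.
Player II's best replies: A→R; B→R; C→L; D→R; E→R.
The unique mutual best reply is (E, R), giving (8, 8).
Player II earns 3 sequentially versus 8 at the Nash outcome: worse off.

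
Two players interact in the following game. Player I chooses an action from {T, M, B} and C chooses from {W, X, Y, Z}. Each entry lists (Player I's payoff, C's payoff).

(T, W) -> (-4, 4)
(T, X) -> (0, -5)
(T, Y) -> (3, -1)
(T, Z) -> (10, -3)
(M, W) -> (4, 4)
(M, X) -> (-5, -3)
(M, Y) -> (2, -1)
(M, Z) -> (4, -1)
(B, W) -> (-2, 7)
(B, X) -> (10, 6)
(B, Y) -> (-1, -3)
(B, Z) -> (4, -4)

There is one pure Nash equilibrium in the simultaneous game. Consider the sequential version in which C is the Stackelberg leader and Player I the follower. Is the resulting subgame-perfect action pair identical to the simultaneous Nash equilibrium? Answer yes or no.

no

Backward induction with C moving first.
- W: Player I compares -4, 4, -2 and picks M; C would get 4.
- X: Player I compares 0, -5, 10 and picks B; C would get 6.
- Y: Player I compares 3, 2, -1 and picks T; C would get -1.
- Z: Player I compares 10, 4, 4 and picks T; C would get -3.
C's induced payoffs are 4, 6, -1, -3, so C commits to X. Subgame-perfect outcome: (B, X) with payoffs (10, 6).
Now find the simultaneous Nash equilibrium.
Player I's best replies: W→M; X→B; Y→T; Z→T.
C's best replies: T→W; M→W; B→W.
The unique mutual best reply is (M, W), giving (4, 4).
Sequential outcome (B, X) differs from the Nash profile (M, W).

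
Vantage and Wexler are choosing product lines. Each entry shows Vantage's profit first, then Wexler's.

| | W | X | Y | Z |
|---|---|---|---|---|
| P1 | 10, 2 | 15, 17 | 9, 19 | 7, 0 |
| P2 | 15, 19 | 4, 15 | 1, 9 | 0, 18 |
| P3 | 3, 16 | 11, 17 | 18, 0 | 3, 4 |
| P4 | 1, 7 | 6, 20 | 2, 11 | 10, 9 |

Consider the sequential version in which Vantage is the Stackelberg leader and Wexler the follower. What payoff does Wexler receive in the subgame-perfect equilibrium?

19

Work backward from Wexler's decision.
- P1: Wexler compares 2, 17, 19, 0 and picks Y; Vantage would get 9.
- P2: Wexler compares 19, 15, 9, 18 and picks W; Vantage would get 15.
- P3: Wexler compares 16, 17, 0, 4 and picks X; Vantage would get 11.
- P4: Wexler compares 7, 20, 11, 9 and picks X; Vantage would get 6.
Vantage's induced payoffs are 9, 15, 11, 6, so Vantage commits to P2. Subgame-perfect outcome: (P2, W) with payoffs (15, 19).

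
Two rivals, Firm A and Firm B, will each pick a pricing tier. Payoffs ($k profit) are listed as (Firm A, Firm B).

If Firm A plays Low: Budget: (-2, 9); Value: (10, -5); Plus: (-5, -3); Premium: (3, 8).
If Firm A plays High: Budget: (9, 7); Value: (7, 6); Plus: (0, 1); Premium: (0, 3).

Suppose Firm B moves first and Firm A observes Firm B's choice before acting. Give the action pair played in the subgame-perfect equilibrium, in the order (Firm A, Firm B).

Work backward from Firm A's decision.
- Budget: Firm A compares -2, 9 and picks High; Firm B would get 7.
- Value: Firm A compares 10, 7 and picks Low; Firm B would get -5.
- Plus: Firm A compares -5, 0 and picks High; Firm B would get 1.
- Premium: Firm A compares 3, 0 and picks Low; Firm B would get 8.
Among 7, -5, 1, 8, the best is 8 at Premium. Subgame-perfect outcome: (Low, Premium) with payoffs (3, 8).

(Low, Premium)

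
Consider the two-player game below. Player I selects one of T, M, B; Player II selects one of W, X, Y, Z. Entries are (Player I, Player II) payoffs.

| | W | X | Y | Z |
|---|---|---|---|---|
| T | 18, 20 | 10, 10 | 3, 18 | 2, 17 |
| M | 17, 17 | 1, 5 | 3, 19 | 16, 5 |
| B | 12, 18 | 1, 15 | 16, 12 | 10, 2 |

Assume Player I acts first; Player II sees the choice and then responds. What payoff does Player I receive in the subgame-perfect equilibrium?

Backward induction with Player I moving first.
- T → Player II plays W (best of 20, 10, 18, 17); Player I gets 18.
- M → Player II plays Y (best of 17, 5, 19, 5); Player I gets 3.
- B → Player II plays W (best of 18, 15, 12, 2); Player I gets 12.
Among 18, 3, 12, the best is 18 at T. Subgame-perfect outcome: (T, W) with payoffs (18, 20).

18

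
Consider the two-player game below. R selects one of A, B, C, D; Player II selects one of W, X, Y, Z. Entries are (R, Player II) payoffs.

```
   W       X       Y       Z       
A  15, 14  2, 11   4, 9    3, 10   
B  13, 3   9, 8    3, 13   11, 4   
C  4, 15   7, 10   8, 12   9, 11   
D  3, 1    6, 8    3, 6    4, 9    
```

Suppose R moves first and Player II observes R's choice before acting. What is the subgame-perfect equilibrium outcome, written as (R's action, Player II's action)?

Solve by backward induction (R leads).
- A: Player II compares 14, 11, 9, 10 and picks W; R would get 15.
- B: Player II compares 3, 8, 13, 4 and picks Y; R would get 3.
- C: Player II compares 15, 10, 12, 11 and picks W; R would get 4.
- D: Player II compares 1, 8, 6, 9 and picks Z; R would get 4.
Among 15, 3, 4, 4, the best is 15 at A. Subgame-perfect outcome: (A, W) with payoffs (15, 14).

(A, W)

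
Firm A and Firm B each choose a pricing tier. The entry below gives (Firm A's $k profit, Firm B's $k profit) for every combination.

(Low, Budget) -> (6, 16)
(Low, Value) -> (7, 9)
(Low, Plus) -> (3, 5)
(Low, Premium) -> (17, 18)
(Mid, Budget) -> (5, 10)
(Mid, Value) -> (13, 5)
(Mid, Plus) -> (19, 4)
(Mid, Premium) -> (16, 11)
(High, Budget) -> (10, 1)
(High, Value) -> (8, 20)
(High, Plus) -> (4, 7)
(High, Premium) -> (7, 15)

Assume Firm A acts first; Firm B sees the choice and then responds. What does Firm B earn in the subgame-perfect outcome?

Backward induction with Firm A moving first.
- Low → Firm B plays Premium (best of 16, 9, 5, 18); Firm A gets 17.
- Mid → Firm B plays Premium (best of 10, 5, 4, 11); Firm A gets 16.
- High → Firm B plays Value (best of 1, 20, 7, 15); Firm A gets 8.
Among 17, 16, 8, the best is 17 at Low. Subgame-perfect outcome: (Low, Premium) with payoffs (17, 18).

18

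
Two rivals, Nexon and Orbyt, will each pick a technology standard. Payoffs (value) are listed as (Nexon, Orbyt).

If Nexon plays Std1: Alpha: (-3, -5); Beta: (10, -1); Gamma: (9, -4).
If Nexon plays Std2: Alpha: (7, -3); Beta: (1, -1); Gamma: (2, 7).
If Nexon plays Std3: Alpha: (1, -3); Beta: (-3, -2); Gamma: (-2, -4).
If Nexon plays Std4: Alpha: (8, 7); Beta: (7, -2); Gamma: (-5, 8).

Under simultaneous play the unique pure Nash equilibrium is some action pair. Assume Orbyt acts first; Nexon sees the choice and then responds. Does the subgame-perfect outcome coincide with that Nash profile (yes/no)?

Nexon best-responds to each possible Orbyt move:
- Alpha: BR = Std4, leader payoff 7.
- Beta: BR = Std1, leader payoff -1.
- Gamma: BR = Std1, leader payoff -4.
Maximizing over 7, -1, -4, Orbyt chooses Alpha. Subgame-perfect outcome: (Std4, Alpha) with payoffs (8, 7).
Under simultaneous play:
Nexon's best replies: Alpha→Std4; Beta→Std1; Gamma→Std1.
Orbyt's best replies: Std1→Beta; Std2→Gamma; Std3→Beta; Std4→Gamma.
The unique mutual best reply is (Std1, Beta), giving (10, -1).
Sequential outcome (Std4, Alpha) differs from the Nash profile (Std1, Beta).

no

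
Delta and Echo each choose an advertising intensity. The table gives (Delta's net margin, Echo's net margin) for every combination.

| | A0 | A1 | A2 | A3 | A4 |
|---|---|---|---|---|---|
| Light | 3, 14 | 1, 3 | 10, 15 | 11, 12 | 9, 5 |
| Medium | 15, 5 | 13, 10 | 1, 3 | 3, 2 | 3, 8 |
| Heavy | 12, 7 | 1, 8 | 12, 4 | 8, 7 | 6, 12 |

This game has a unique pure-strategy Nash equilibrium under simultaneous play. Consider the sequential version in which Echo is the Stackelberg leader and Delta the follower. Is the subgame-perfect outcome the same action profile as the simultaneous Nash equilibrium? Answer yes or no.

no

Work backward from Delta's decision.
- A0: Delta compares 3, 15, 12 and picks Medium; Echo would get 5.
- A1: Delta compares 1, 13, 1 and picks Medium; Echo would get 10.
- A2: Delta compares 10, 1, 12 and picks Heavy; Echo would get 4.
- A3: Delta compares 11, 3, 8 and picks Light; Echo would get 12.
- A4: Delta compares 9, 3, 6 and picks Light; Echo would get 5.
Echo's induced payoffs are 5, 10, 4, 12, 5, so Echo commits to A3. Subgame-perfect outcome: (Light, A3) with payoffs (11, 12).
For the simultaneous game, intersect best replies.
Delta's best replies: A0→Medium; A1→Medium; A2→Heavy; A3→Light; A4→Light.
Echo's best replies: Light→A2; Medium→A1; Heavy→A4.
Only (Medium, A1) has each player best-responding; Nash payoffs (13, 10).
Sequential outcome (Light, A3) differs from the Nash profile (Medium, A1).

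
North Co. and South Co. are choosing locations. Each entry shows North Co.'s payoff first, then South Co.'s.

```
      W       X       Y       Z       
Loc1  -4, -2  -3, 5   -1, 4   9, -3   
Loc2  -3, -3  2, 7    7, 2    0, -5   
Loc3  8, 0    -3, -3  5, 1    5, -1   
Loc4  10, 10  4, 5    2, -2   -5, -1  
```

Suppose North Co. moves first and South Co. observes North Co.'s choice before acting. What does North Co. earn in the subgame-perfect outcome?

10

South Co. best-responds to each possible North Co. move:
- Loc1: South Co. compares -2, 5, 4, -3 and picks X; North Co. would get -3.
- Loc2: South Co. compares -3, 7, 2, -5 and picks X; North Co. would get 2.
- Loc3: South Co. compares 0, -3, 1, -1 and picks Y; North Co. would get 5.
- Loc4: South Co. compares 10, 5, -2, -1 and picks W; North Co. would get 10.
North Co.'s induced payoffs are -3, 2, 5, 10, so North Co. commits to Loc4. Subgame-perfect outcome: (Loc4, W) with payoffs (10, 10).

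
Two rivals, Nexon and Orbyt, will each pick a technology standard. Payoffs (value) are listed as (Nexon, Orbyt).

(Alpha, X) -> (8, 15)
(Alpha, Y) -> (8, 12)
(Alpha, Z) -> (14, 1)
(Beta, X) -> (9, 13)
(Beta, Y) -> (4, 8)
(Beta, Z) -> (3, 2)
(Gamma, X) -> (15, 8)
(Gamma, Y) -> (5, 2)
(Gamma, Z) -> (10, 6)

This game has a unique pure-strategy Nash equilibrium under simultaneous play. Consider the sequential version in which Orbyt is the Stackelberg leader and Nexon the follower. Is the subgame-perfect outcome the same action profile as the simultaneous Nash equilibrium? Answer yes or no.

Work backward from Nexon's decision.
- X: BR = Gamma, leader payoff 8.
- Y: BR = Alpha, leader payoff 12.
- Z: BR = Alpha, leader payoff 1.
Among 8, 12, 1, the best is 12 at Y. Subgame-perfect outcome: (Alpha, Y) with payoffs (8, 12).
Now find the simultaneous Nash equilibrium.
Nexon's best replies: X→Gamma; Y→Alpha; Z→Alpha.
Orbyt's best replies: Alpha→X; Beta→X; Gamma→X.
The unique mutual best reply is (Gamma, X), giving (15, 8).
Sequential outcome (Alpha, Y) differs from the Nash profile (Gamma, X).

no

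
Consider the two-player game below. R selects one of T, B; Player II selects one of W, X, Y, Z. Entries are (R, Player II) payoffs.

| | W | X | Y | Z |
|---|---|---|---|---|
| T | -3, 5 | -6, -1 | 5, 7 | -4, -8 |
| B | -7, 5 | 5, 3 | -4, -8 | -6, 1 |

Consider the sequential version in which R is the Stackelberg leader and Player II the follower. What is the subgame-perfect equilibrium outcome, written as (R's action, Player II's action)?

Backward induction with R moving first.
- T: BR = Y, leader payoff 5.
- B: BR = W, leader payoff -7.
Maximizing over 5, -7, R chooses T. Subgame-perfect outcome: (T, Y) with payoffs (5, 7).

(T, Y)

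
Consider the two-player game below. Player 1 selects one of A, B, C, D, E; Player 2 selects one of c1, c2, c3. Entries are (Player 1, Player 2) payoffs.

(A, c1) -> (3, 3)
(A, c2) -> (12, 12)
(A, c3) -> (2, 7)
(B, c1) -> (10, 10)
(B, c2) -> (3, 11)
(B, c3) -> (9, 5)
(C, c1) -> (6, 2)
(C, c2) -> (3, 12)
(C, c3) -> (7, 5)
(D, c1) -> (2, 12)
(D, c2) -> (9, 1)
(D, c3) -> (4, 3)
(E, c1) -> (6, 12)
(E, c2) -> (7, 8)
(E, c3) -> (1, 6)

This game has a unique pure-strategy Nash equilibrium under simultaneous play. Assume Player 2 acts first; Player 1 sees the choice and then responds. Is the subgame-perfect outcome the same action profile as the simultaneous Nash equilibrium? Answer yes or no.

Work backward from Player 1's decision.
- c1: Player 1 compares 3, 10, 6, 2, 6 and picks B; Player 2 would get 10.
- c2: Player 1 compares 12, 3, 3, 9, 7 and picks A; Player 2 would get 12.
- c3: Player 1 compares 2, 9, 7, 4, 1 and picks B; Player 2 would get 5.
Maximizing over 10, 12, 5, Player 2 chooses c2. Subgame-perfect outcome: (A, c2) with payoffs (12, 12).
Under simultaneous play:
Player 1's best replies: c1→B; c2→A; c3→B.
Player 2's best replies: A→c2; B→c2; C→c2; D→c1; E→c1.
Only (A, c2) has each player best-responding; Nash payoffs (12, 12).
Sequential outcome (A, c2) coincides with the Nash profile (A, c2).

yes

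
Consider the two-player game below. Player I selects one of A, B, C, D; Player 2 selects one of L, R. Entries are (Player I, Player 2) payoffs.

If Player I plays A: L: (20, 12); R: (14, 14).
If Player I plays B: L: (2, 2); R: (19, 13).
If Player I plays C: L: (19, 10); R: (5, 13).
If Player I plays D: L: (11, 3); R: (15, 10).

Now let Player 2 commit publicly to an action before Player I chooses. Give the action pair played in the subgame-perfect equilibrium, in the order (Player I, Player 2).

(B, R)

Solve by backward induction (Player 2 leads).
- L: BR = A, leader payoff 12.
- R: BR = B, leader payoff 13.
Maximizing over 12, 13, Player 2 chooses R. Subgame-perfect outcome: (B, R) with payoffs (19, 13).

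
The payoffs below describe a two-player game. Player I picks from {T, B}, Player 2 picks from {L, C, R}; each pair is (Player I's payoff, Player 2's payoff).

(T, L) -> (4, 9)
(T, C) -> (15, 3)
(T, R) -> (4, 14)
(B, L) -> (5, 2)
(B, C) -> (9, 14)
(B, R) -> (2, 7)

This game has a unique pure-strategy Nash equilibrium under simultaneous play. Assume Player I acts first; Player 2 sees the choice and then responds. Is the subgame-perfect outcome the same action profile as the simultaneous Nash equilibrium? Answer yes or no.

no

Work backward from Player 2's decision.
- T: Player 2 compares 9, 3, 14 and picks R; Player I would get 4.
- B: Player 2 compares 2, 14, 7 and picks C; Player I would get 9.
Player I's induced payoffs are 4, 9, so Player I commits to B. Subgame-perfect outcome: (B, C) with payoffs (9, 14).
Now find the simultaneous Nash equilibrium.
Player I's best replies: L→B; C→T; R→T.
Player 2's best replies: T→R; B→C.
The unique mutual best reply is (T, R), giving (4, 14).
Sequential outcome (B, C) differs from the Nash profile (T, R).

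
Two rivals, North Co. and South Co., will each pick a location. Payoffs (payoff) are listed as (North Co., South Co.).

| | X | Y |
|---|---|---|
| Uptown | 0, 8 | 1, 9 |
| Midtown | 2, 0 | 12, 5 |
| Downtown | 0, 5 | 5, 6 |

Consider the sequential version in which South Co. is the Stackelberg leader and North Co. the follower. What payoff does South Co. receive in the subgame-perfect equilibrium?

5

North Co. best-responds to each possible South Co. move:
- X: BR = Midtown, leader payoff 0.
- Y: BR = Midtown, leader payoff 5.
Among 0, 5, the best is 5 at Y. Subgame-perfect outcome: (Midtown, Y) with payoffs (12, 5).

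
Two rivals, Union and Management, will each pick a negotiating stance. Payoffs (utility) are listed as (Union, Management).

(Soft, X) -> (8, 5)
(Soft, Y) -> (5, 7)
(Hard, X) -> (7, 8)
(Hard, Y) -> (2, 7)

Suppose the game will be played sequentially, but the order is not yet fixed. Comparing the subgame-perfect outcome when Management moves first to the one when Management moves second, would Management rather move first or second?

If Union leads: Management's best replies are Soft→Y, Hard→X; Union's induced payoffs 5, 7; outcome (Hard, X), payoffs (7, 8).
If Management leads: Union's best replies are X→Soft, Y→Soft; Management's induced payoffs 5, 7; outcome (Soft, Y), payoffs (5, 7).
Management gets 7 moving first and 8 moving second, so Management prefers to move second.

second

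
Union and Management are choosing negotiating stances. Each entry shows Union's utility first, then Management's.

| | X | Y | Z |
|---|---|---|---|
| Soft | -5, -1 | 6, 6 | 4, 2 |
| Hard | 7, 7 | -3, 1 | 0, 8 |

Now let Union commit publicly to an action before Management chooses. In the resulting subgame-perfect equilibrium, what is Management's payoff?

6

Solve by backward induction (Union leads).
- Soft: BR = Y, leader payoff 6.
- Hard: BR = Z, leader payoff 0.
Maximizing over 6, 0, Union chooses Soft. Subgame-perfect outcome: (Soft, Y) with payoffs (6, 6).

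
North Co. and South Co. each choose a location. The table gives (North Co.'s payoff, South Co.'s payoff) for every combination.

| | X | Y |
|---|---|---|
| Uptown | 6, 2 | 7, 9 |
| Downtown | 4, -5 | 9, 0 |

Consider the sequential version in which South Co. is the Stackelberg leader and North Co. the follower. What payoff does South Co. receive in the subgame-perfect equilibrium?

Work backward from North Co.'s decision.
- X → North Co. plays Uptown (best of 6, 4); South Co. gets 2.
- Y → North Co. plays Downtown (best of 7, 9); South Co. gets 0.
South Co.'s induced payoffs are 2, 0, so South Co. commits to X. Subgame-perfect outcome: (Uptown, X) with payoffs (6, 2).

2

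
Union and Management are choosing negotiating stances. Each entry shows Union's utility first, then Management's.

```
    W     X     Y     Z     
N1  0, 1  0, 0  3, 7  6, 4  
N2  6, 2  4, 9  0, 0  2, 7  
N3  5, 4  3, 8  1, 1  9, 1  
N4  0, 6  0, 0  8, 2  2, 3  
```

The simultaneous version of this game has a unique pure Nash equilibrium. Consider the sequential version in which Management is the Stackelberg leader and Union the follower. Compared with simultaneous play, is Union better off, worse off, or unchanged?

Work backward from Union's decision.
- W → Union plays N2 (best of 0, 6, 5, 0); Management gets 2.
- X → Union plays N2 (best of 0, 4, 3, 0); Management gets 9.
- Y → Union plays N4 (best of 3, 0, 1, 8); Management gets 2.
- Z → Union plays N3 (best of 6, 2, 9, 2); Management gets 1.
Among 2, 9, 2, 1, the best is 9 at X. Subgame-perfect outcome: (N2, X) with payoffs (4, 9).
For the simultaneous game, intersect best replies.
Union's best replies: W→N2; X→N2; Y→N4; Z→N3.
Management's best replies: N1→Y; N2→X; N3→X; N4→W.
The unique mutual best reply is (N2, X), giving (4, 9).
Union earns 4 sequentially versus 4 at the Nash outcome: unchanged.

unchanged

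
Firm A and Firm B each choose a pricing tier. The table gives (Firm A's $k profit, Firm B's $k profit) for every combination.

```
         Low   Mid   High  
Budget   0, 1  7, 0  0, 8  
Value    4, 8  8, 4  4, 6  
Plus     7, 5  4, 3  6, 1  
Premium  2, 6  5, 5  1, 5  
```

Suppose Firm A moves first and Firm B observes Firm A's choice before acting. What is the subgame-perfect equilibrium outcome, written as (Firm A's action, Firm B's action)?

(Plus, Low)

Backward induction with Firm A moving first.
- Budget: Firm B compares 1, 0, 8 and picks High; Firm A would get 0.
- Value: Firm B compares 8, 4, 6 and picks Low; Firm A would get 4.
- Plus: Firm B compares 5, 3, 1 and picks Low; Firm A would get 7.
- Premium: Firm B compares 6, 5, 5 and picks Low; Firm A would get 2.
Among 0, 4, 7, 2, the best is 7 at Plus. Subgame-perfect outcome: (Plus, Low) with payoffs (7, 5).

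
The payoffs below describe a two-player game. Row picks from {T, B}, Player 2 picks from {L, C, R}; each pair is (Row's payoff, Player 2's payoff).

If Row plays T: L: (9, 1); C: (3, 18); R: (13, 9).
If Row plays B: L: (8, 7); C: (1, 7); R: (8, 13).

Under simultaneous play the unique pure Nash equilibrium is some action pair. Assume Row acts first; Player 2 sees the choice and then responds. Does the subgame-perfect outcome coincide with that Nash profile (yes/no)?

no

Work backward from Player 2's decision.
- T → Player 2 plays C (best of 1, 18, 9); Row gets 3.
- B → Player 2 plays R (best of 7, 7, 13); Row gets 8.
Row's induced payoffs are 3, 8, so Row commits to B. Subgame-perfect outcome: (B, R) with payoffs (8, 13).
For the simultaneous game, intersect best replies.
Row's best replies: L→T; C→T; R→T.
Player 2's best replies: T→C; B→R.
The unique mutual best reply is (T, C), giving (3, 18).
Sequential outcome (B, R) differs from the Nash profile (T, C).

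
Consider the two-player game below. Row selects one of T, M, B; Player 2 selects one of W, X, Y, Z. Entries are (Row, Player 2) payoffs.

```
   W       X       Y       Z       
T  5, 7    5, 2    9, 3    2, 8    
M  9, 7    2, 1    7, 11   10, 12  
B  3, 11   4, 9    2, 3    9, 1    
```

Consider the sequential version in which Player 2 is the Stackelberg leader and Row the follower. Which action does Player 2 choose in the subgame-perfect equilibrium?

Z

Work backward from Row's decision.
- W: Row compares 5, 9, 3 and picks M; Player 2 would get 7.
- X: Row compares 5, 2, 4 and picks T; Player 2 would get 2.
- Y: Row compares 9, 7, 2 and picks T; Player 2 would get 3.
- Z: Row compares 2, 10, 9 and picks M; Player 2 would get 12.
Player 2's induced payoffs are 7, 2, 3, 12, so Player 2 commits to Z. Subgame-perfect outcome: (M, Z) with payoffs (10, 12).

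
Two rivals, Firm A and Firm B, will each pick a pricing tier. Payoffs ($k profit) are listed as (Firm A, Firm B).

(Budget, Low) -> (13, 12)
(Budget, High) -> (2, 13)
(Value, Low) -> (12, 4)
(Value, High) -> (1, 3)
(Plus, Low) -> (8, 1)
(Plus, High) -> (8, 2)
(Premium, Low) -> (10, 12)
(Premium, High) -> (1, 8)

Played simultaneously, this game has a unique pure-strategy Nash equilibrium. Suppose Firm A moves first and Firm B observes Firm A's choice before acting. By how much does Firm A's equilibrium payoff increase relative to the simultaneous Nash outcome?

Backward induction with Firm A moving first.
- Budget: BR = High, leader payoff 2.
- Value: BR = Low, leader payoff 12.
- Plus: BR = High, leader payoff 8.
- Premium: BR = Low, leader payoff 10.
Firm A's induced payoffs are 2, 12, 8, 10, so Firm A commits to Value. Subgame-perfect outcome: (Value, Low) with payoffs (12, 4).
For the simultaneous game, intersect best replies.
Firm A's best replies: Low→Budget; High→Plus.
Firm B's best replies: Budget→High; Value→Low; Plus→High; Premium→Low.
Only (Plus, High) has each player best-responding; Nash payoffs (8, 2).
Firm A's commitment gain: 12 − 8 = 4.

4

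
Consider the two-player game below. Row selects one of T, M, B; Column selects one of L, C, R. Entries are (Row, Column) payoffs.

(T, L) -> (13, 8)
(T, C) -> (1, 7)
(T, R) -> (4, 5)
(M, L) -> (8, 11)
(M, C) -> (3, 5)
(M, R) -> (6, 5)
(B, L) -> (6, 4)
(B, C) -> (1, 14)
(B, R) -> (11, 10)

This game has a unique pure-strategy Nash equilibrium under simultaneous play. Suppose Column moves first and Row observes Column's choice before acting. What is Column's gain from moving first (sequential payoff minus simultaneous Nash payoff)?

2

Solve by backward induction (Column leads).
- L: BR = T, leader payoff 8.
- C: BR = M, leader payoff 5.
- R: BR = B, leader payoff 10.
Column's induced payoffs are 8, 5, 10, so Column commits to R. Subgame-perfect outcome: (B, R) with payoffs (11, 10).
For the simultaneous game, intersect best replies.
Row's best replies: L→T; C→M; R→B.
Column's best replies: T→L; M→L; B→C.
Only (T, L) has each player best-responding; Nash payoffs (13, 8).
Column's commitment gain: 10 − 8 = 2.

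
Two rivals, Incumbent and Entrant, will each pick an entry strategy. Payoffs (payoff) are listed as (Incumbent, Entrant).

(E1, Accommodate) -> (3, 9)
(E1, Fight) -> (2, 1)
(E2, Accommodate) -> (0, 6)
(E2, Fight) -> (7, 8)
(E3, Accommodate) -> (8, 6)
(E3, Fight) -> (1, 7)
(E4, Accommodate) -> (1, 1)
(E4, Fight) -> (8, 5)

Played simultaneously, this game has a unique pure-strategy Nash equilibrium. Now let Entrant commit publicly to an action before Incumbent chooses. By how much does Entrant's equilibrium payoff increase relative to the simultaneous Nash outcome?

1

Solve by backward induction (Entrant leads).
- Accommodate: Incumbent compares 3, 0, 8, 1 and picks E3; Entrant would get 6.
- Fight: Incumbent compares 2, 7, 1, 8 and picks E4; Entrant would get 5.
Maximizing over 6, 5, Entrant chooses Accommodate. Subgame-perfect outcome: (E3, Accommodate) with payoffs (8, 6).
For the simultaneous game, intersect best replies.
Incumbent's best replies: Accommodate→E3; Fight→E4.
Entrant's best replies: E1→Accommodate; E2→Fight; E3→Fight; E4→Fight.
The unique mutual best reply is (E4, Fight), giving (8, 5).
Entrant's commitment gain: 6 − 5 = 1.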